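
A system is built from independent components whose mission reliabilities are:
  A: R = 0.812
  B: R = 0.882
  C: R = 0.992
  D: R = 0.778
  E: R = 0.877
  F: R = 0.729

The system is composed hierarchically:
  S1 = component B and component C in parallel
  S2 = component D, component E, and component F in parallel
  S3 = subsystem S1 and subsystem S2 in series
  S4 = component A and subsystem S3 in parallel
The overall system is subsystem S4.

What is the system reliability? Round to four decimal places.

0.9984

Parallel (B and C): 1 − (1 − 0.882000)(1 − 0.992000) = 0.999056
Parallel (D, E, and F): 1 − (1 − 0.778000)(1 − 0.877000)(1 − 0.729000) = 0.992600
Series ([0.999056] and [0.992600]): 0.999056 × 0.992600 = 0.991663
Parallel (A and [0.991663]): 1 − (1 − 0.812000)(1 − 0.991663) = 0.9984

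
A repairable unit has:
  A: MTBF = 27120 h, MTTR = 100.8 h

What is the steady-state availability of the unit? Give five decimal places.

0.99630

A(A) = MTBF/(MTBF+MTTR) = 27120/(27120+100.8) = 0.99630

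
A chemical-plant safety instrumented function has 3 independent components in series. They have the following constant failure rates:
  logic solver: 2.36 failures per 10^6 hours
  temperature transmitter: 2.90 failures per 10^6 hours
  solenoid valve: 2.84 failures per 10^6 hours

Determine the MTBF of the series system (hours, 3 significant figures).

Series of exponential components: λ_sys = Σ λ_i
λ_sys = 0.00000236 + 0.00000290 + 0.00000284 = 8.1000e-06 /h
MTBF = 1 / λ_sys = 123000 h

123000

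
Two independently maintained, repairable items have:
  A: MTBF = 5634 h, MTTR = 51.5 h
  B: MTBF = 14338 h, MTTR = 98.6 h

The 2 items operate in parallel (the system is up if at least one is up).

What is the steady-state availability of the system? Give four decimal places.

0.9999

A(A) = MTBF/(MTBF+MTTR) = 5634/(5634+51.5) = 0.990942
A(B) = MTBF/(MTBF+MTTR) = 14338/(14338+98.6) = 0.993170
Parallel availability: 1 − (1 − 0.990942)(1 − 0.993170) = 0.9999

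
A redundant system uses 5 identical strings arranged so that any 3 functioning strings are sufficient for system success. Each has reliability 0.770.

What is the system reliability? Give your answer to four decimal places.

R = Σ_{i=3}^{5} C(5,i) p^i (1−p)^{5−i} with p = 0.770
C(5,3)·0.770^3·0.230^2 = 0.241506
C(5,4)·0.770^4·0.230^1 = 0.404260
C(5,5)·0.770^5·0.230^0 = 0.270678
Sum = 0.9164

0.9164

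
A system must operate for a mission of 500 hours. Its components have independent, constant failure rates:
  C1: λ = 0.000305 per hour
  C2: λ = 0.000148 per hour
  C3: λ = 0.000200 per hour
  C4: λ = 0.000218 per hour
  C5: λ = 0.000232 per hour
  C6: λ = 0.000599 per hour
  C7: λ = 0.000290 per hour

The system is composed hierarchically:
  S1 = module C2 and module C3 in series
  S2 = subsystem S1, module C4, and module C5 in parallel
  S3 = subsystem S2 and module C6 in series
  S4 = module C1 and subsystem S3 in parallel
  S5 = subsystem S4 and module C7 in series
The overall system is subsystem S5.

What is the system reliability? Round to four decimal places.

0.8332

R(C1) = exp(−0.000305 × 500) = 0.858559
R(C2) = exp(−0.000148 × 500) = 0.928672
R(C3) = exp(−0.000200 × 500) = 0.904837
R(C4) = exp(−0.000218 × 500) = 0.896730
R(C5) = exp(−0.000232 × 500) = 0.890475
R(C6) = exp(−0.000599 × 500) = 0.741189
R(C7) = exp(−0.000290 × 500) = 0.865022
Series (C2 and C3): 0.928672 × 0.904837 = 0.840297
Parallel ([0.840297], C4, and C5): 1 − (1 − 0.840297)(1 − 0.896730)(1 − 0.890475) = 0.998194
Series ([0.998194] and C6): 0.998194 × 0.741189 = 0.739850
Parallel (C1 and [0.739850]): 1 − (1 − 0.858559)(1 − 0.739850) = 0.963204
Series ([0.963204] and C7): 0.963204 × 0.865022 = 0.8332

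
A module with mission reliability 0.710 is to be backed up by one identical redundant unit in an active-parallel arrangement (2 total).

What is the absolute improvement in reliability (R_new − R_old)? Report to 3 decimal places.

R_before = 0.710
R_after = 1 − (1 − 0.710)^2 = 0.916
ΔR = 0.916 − 0.710 = 0.206

0.206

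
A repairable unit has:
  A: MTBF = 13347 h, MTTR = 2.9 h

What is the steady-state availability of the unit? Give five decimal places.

A(A) = MTBF/(MTBF+MTTR) = 13347/(13347+2.9) = 0.99978

0.99978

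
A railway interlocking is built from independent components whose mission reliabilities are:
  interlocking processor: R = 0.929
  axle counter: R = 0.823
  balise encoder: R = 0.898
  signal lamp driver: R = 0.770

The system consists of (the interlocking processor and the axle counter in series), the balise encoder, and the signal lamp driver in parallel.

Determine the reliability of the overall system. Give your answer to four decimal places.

Series (interlocking processor and axle counter): 0.929000 × 0.823000 = 0.764567
Parallel ([0.764567], balise encoder, and signal lamp driver): 1 − (1 − 0.764567)(1 − 0.898000)(1 − 0.770000) = 0.9945

0.9945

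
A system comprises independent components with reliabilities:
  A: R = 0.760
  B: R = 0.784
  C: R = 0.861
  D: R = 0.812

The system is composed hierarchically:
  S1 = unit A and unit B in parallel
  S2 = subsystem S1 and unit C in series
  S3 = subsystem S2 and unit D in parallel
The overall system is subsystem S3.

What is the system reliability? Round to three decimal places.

0.965

Parallel (A and B): 1 − (1 − 0.76000)(1 − 0.78400) = 0.94816
Series ([0.94816] and C): 0.94816 × 0.86100 = 0.81637
Parallel ([0.81637] and D): 1 − (1 − 0.81637)(1 − 0.81200) = 0.965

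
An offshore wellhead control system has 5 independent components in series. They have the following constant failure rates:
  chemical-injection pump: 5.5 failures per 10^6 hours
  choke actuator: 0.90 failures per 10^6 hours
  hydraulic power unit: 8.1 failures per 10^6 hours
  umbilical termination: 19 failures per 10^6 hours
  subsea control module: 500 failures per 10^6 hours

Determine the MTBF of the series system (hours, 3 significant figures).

Series of exponential components: λ_sys = Σ λ_i
λ_sys = 0.0000055 + 0.00000090 + 0.0000081 + 0.000019 + 0.00050 = 5.3350e-04 /h
MTBF = 1 / λ_sys = 1870 h

1870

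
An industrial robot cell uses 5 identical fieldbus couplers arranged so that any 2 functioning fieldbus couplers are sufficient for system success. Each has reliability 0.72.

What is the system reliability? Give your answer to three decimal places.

0.976

R = Σ_{i=2}^{5} C(5,i) p^i (1−p)^{5−i} with p = 0.72
C(5,2)·0.72^2·0.28^3 = 0.11380
C(5,3)·0.72^3·0.28^2 = 0.29263
C(5,4)·0.72^4·0.28^1 = 0.37623
C(5,5)·0.72^5·0.28^0 = 0.19349
Sum = 0.976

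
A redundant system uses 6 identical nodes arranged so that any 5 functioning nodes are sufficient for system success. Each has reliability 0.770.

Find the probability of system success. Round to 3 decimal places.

R = Σ_{i=5}^{6} C(6,i) p^i (1−p)^{6−i} with p = 0.770
C(6,5)·0.770^5·0.230^1 = 0.37354
C(6,6)·0.770^6·0.230^0 = 0.20842
Sum = 0.582

0.582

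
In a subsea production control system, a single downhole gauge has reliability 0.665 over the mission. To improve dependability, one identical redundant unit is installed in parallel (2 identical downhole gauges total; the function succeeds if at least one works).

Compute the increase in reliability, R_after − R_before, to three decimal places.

0.223

R_before = 0.665
R_after = 1 − (1 − 0.665)^2 = 0.888
ΔR = 0.888 − 0.665 = 0.223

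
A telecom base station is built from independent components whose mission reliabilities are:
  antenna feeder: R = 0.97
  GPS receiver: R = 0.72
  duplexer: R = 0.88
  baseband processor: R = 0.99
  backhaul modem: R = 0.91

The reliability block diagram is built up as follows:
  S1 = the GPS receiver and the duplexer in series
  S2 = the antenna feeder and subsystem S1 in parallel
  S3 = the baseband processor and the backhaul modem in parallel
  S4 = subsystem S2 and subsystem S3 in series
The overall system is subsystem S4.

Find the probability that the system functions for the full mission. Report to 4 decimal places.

Series (GPS receiver and duplexer): 0.720000 × 0.880000 = 0.633600
Parallel (antenna feeder and [0.633600]): 1 − (1 − 0.970000)(1 − 0.633600) = 0.989008
Parallel (baseband processor and backhaul modem): 1 − (1 − 0.990000)(1 − 0.910000) = 0.999100
Series ([0.989008] and [0.999100]): 0.989008 × 0.999100 = 0.9881

0.9881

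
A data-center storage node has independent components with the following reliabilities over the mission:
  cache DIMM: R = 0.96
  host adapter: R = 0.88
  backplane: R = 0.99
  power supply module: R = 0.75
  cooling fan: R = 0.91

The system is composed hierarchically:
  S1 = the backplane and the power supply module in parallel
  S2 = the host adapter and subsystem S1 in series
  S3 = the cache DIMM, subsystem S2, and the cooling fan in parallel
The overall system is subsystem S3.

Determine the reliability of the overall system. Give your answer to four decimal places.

Parallel (backplane and power supply module): 1 − (1 − 0.990000)(1 − 0.750000) = 0.997500
Series (host adapter and [0.997500]): 0.880000 × 0.997500 = 0.877800
Parallel (cache DIMM, [0.877800], and cooling fan): 1 − (1 − 0.960000)(1 − 0.877800)(1 − 0.910000) = 0.9996

0.9996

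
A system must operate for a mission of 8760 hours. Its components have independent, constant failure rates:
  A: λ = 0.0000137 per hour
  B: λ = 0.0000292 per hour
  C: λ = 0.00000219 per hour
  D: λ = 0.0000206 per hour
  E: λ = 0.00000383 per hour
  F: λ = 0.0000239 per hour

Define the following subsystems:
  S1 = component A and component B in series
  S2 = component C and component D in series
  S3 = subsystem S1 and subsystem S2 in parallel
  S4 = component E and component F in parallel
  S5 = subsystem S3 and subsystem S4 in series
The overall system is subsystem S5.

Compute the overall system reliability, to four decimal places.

0.9374

R(A) = exp(−0.0000137 × 8760) = 0.886910
R(B) = exp(−0.0000292 × 8760) = 0.774303
R(C) = exp(−0.00000219 × 8760) = 0.980998
R(D) = exp(−0.0000206 × 8760) = 0.834889
R(E) = exp(−0.00000383 × 8760) = 0.967006
R(F) = exp(−0.0000239 × 8760) = 0.811100
Series (A and B): 0.886910 × 0.774303 = 0.686737
Series (C and D): 0.980998 × 0.834889 = 0.819024
Parallel ([0.686737] and [0.819024]): 1 − (1 − 0.686737)(1 − 0.819024) = 0.943307
Parallel (E and F): 1 − (1 − 0.967006)(1 − 0.811100) = 0.993767
Series ([0.943307] and [0.993767]): 0.943307 × 0.993767 = 0.9374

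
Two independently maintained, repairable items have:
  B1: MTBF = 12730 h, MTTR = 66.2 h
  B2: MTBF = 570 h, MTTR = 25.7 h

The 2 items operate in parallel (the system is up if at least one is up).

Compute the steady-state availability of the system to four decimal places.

A(B1) = MTBF/(MTBF+MTTR) = 12730/(12730+66.2) = 0.994827
A(B2) = MTBF/(MTBF+MTTR) = 570/(570+25.7) = 0.956857
Parallel availability: 1 − (1 − 0.994827)(1 − 0.956857) = 0.9998

0.9998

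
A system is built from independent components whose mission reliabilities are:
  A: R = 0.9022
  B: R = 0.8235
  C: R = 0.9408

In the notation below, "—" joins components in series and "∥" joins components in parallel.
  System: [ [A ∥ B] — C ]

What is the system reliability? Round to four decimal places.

Parallel (A and B): 1 − (1 − 0.902200)(1 − 0.823500) = 0.982738
Series ([0.982738] and C): 0.982738 × 0.940800 = 0.9246

0.9246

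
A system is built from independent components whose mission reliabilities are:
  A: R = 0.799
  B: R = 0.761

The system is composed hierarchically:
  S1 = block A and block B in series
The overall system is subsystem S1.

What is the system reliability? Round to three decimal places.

0.608

Series (A and B): 0.79900 × 0.76100 = 0.608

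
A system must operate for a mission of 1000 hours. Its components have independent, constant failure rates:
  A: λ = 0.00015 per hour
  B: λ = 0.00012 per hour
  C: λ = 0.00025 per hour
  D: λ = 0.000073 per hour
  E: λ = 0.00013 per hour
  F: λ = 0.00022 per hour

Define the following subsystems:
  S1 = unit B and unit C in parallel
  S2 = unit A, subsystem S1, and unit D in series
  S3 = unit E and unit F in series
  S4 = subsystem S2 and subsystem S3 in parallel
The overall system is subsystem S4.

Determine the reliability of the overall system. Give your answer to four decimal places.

0.9351

R(A) = exp(−0.00015 × 1000) = 0.860708
R(B) = exp(−0.00012 × 1000) = 0.886920
R(C) = exp(−0.00025 × 1000) = 0.778801
R(D) = exp(−0.000073 × 1000) = 0.929601
R(E) = exp(−0.00013 × 1000) = 0.878095
R(F) = exp(−0.00022 × 1000) = 0.802519
Parallel (B and C): 1 − (1 − 0.886920)(1 − 0.778801) = 0.974987
Series (A, [0.974987], and D): 0.860708 × 0.974987 × 0.929601 = 0.780102
Series (E and F): 0.878095 × 0.802519 = 0.704688
Parallel ([0.780102] and [0.704688]): 1 − (1 − 0.780102)(1 − 0.704688) = 0.9351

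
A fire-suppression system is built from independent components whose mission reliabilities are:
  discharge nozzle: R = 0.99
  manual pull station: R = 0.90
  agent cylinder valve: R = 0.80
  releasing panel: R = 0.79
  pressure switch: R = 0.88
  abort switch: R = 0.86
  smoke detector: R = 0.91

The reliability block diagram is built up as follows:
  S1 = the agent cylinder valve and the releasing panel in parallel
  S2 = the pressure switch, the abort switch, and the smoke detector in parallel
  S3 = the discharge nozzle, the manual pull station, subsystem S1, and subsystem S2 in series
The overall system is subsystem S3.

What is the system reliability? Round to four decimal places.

Parallel (agent cylinder valve and releasing panel): 1 − (1 − 0.800000)(1 − 0.790000) = 0.958000
Parallel (pressure switch, abort switch, and smoke detector): 1 − (1 − 0.880000)(1 − 0.860000)(1 − 0.910000) = 0.998488
Series (discharge nozzle, manual pull station, [0.958000], and [0.998488]): 0.990000 × 0.900000 × 0.958000 × 0.998488 = 0.8523

0.8523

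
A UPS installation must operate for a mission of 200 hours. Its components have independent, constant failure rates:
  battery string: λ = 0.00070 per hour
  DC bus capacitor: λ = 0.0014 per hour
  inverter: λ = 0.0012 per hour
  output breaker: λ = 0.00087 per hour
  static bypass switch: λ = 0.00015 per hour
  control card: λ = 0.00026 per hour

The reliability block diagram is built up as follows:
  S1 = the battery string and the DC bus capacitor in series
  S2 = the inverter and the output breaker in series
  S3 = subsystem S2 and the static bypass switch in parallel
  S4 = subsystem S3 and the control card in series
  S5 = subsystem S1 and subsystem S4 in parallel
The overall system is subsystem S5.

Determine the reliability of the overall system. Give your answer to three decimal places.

0.979

R(battery string) = exp(−0.00070 × 200) = 0.86936
R(DC bus capacitor) = exp(−0.0014 × 200) = 0.75578
R(inverter) = exp(−0.0012 × 200) = 0.78663
R(output breaker) = exp(−0.00087 × 200) = 0.84030
R(static bypass switch) = exp(−0.00015 × 200) = 0.97045
R(control card) = exp(−0.00026 × 200) = 0.94933
Series (battery string and DC bus capacitor): 0.86936 × 0.75578 = 0.65704
Series (inverter and output breaker): 0.78663 × 0.84030 = 0.66101
Parallel ([0.66101] and static bypass switch): 1 − (1 − 0.66101)(1 − 0.97045) = 0.98998
Series ([0.98998] and control card): 0.98998 × 0.94933 = 0.93982
Parallel ([0.65704] and [0.93982]): 1 − (1 − 0.65704)(1 − 0.93982) = 0.979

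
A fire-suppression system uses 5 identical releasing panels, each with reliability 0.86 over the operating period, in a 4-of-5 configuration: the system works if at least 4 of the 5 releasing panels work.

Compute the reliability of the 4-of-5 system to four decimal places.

R = Σ_{i=4}^{5} C(5,i) p^i (1−p)^{5−i} with p = 0.86
C(5,4)·0.86^4·0.14^1 = 0.382906
C(5,5)·0.86^5·0.14^0 = 0.470427
Sum = 0.8533

0.8533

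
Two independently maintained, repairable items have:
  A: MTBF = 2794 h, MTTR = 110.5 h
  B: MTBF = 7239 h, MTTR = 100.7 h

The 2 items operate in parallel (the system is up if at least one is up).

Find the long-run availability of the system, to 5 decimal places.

0.99948

A(A) = MTBF/(MTBF+MTTR) = 2794/(2794+110.5) = 0.961956
A(B) = MTBF/(MTBF+MTTR) = 7239/(7239+100.7) = 0.986280
Parallel availability: 1 − (1 − 0.961956)(1 − 0.986280) = 0.99948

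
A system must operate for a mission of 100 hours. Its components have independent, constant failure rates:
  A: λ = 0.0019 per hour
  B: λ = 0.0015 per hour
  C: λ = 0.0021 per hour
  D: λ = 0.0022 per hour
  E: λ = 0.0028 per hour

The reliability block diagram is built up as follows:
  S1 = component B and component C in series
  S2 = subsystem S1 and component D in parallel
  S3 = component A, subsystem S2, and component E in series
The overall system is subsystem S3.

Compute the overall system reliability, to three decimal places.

0.588

R(A) = exp(−0.0019 × 100) = 0.82696
R(B) = exp(−0.0015 × 100) = 0.86071
R(C) = exp(−0.0021 × 100) = 0.81058
R(D) = exp(−0.0022 × 100) = 0.80252
R(E) = exp(−0.0028 × 100) = 0.75578
Series (B and C): 0.86071 × 0.81058 = 0.69767
Parallel ([0.69767] and D): 1 − (1 − 0.69767)(1 − 0.80252) = 0.94030
Series (A, [0.94030], and E): 0.82696 × 0.94030 × 0.75578 = 0.588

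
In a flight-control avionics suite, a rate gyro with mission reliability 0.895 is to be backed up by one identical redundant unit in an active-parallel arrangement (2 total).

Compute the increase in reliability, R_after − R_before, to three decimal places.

R_before = 0.895
R_after = 1 − (1 − 0.895)^2 = 0.989
ΔR = 0.989 − 0.895 = 0.094

0.094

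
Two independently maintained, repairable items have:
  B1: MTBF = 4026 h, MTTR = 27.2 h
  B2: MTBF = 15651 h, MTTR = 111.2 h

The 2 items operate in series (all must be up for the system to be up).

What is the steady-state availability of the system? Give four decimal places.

A(B1) = MTBF/(MTBF+MTTR) = 4026/(4026+27.2) = 0.993289
A(B2) = MTBF/(MTBF+MTTR) = 15651/(15651+111.2) = 0.992945
Series availability: 0.993289 × 0.992945 = 0.9863

0.9863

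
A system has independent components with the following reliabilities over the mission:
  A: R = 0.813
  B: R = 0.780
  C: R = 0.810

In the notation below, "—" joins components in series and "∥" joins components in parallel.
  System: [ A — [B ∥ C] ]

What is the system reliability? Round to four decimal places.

Parallel (B and C): 1 − (1 − 0.780000)(1 − 0.810000) = 0.958200
Series (A and [0.958200]): 0.813000 × 0.958200 = 0.7790

0.7790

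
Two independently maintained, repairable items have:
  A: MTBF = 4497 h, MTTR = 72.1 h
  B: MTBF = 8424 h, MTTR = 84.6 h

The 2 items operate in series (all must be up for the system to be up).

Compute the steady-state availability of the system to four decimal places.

0.9744

A(A) = MTBF/(MTBF+MTTR) = 4497/(4497+72.1) = 0.984220
A(B) = MTBF/(MTBF+MTTR) = 8424/(8424+84.6) = 0.990057
Series availability: 0.984220 × 0.990057 = 0.9744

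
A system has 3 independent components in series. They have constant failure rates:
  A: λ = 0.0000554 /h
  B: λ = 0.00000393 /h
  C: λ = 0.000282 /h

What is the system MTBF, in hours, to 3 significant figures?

Series of exponential components: λ_sys = Σ λ_i
λ_sys = 0.0000554 + 0.00000393 + 0.000282 = 3.4133e-04 /h
MTBF = 1 / λ_sys = 2930 h

2930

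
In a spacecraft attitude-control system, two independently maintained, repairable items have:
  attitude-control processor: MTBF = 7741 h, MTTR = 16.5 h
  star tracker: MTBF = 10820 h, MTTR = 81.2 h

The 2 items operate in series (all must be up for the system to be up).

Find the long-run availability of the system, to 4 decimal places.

0.9904

A(attitude-control processor) = MTBF/(MTBF+MTTR) = 7741/(7741+16.5) = 0.997873
A(star tracker) = MTBF/(MTBF+MTTR) = 10820/(10820+81.2) = 0.992551
Series availability: 0.997873 × 0.992551 = 0.9904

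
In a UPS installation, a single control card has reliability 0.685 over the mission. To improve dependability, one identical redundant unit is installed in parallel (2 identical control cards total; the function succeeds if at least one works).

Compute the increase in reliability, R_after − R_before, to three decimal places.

R_before = 0.685
R_after = 1 − (1 − 0.685)^2 = 0.901
ΔR = 0.901 − 0.685 = 0.216

0.216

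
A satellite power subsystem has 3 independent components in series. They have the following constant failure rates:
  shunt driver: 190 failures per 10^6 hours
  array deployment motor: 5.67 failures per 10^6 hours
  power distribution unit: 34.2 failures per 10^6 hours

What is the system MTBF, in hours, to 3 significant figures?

4350

Series of exponential components: λ_sys = Σ λ_i
λ_sys = 0.000190 + 0.00000567 + 0.0000342 = 2.2987e-04 /h
MTBF = 1 / λ_sys = 4350 h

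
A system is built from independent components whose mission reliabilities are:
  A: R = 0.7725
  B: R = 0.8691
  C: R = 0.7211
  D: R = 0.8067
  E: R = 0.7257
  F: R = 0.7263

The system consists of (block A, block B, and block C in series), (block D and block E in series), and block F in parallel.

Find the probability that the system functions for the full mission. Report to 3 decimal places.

Series (A, B, and C): 0.77250 × 0.86910 × 0.72110 = 0.48413
Series (D and E): 0.80670 × 0.72570 = 0.58542
Parallel ([0.48413], [0.58542], and F): 1 − (1 − 0.48413)(1 − 0.58542)(1 − 0.72630) = 0.941

0.941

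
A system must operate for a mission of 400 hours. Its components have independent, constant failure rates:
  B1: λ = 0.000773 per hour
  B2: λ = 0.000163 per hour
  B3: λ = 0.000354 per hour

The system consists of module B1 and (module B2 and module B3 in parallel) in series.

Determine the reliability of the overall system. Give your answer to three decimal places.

0.728

R(B1) = exp(−0.000773 × 400) = 0.73403
R(B2) = exp(−0.000163 × 400) = 0.93688
R(B3) = exp(−0.000354 × 400) = 0.86797
Parallel (B2 and B3): 1 − (1 − 0.93688)(1 − 0.86797) = 0.99167
Series (B1 and [0.99167]): 0.73403 × 0.99167 = 0.728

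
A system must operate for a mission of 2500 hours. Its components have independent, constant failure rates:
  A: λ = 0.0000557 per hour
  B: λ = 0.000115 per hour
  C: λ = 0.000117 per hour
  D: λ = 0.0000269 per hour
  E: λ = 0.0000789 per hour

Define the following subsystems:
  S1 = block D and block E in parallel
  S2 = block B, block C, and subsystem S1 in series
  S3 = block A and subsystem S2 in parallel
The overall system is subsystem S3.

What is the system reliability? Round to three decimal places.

R(A) = exp(−0.0000557 × 2500) = 0.87001
R(B) = exp(−0.000115 × 2500) = 0.75014
R(C) = exp(−0.000117 × 2500) = 0.74640
R(D) = exp(−0.0000269 × 2500) = 0.93496
R(E) = exp(−0.0000789 × 2500) = 0.82099
Parallel (D and E): 1 − (1 − 0.93496)(1 − 0.82099) = 0.98836
Series (B, C, and [0.98836]): 0.75014 × 0.74640 × 0.98836 = 0.55339
Parallel (A and [0.55339]): 1 − (1 − 0.87001)(1 − 0.55339) = 0.942

0.942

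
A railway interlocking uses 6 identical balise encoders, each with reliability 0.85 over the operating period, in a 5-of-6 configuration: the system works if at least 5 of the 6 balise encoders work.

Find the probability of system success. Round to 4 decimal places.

0.7765

R = Σ_{i=5}^{6} C(6,i) p^i (1−p)^{6−i} with p = 0.85
C(6,5)·0.85^5·0.15^1 = 0.399335
C(6,6)·0.85^6·0.15^0 = 0.377150
Sum = 0.7765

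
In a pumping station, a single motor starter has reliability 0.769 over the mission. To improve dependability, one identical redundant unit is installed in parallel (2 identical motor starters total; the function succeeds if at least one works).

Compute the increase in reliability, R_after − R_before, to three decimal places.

R_before = 0.769
R_after = 1 − (1 − 0.769)^2 = 0.947
ΔR = 0.947 − 0.769 = 0.178

0.178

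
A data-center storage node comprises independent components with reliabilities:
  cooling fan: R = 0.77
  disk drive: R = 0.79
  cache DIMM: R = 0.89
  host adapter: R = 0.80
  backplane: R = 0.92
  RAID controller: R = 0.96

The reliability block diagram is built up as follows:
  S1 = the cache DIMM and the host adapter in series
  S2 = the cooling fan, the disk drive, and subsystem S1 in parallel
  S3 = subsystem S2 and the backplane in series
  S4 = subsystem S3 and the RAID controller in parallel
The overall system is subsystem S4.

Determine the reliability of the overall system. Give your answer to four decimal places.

0.9963

Series (cache DIMM and host adapter): 0.890000 × 0.800000 = 0.712000
Parallel (cooling fan, disk drive, and [0.712000]): 1 − (1 − 0.770000)(1 − 0.790000)(1 − 0.712000) = 0.986090
Series ([0.986090] and backplane): 0.986090 × 0.920000 = 0.907203
Parallel ([0.907203] and RAID controller): 1 − (1 − 0.907203)(1 − 0.960000) = 0.9963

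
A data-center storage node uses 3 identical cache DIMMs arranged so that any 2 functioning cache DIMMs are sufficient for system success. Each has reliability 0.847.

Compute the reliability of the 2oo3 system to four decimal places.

R = Σ_{i=2}^{3} C(3,i) p^i (1−p)^{3−i} with p = 0.847
C(3,2)·0.847^2·0.153^1 = 0.329291
C(3,3)·0.847^3·0.153^0 = 0.607645
Sum = 0.9369

0.9369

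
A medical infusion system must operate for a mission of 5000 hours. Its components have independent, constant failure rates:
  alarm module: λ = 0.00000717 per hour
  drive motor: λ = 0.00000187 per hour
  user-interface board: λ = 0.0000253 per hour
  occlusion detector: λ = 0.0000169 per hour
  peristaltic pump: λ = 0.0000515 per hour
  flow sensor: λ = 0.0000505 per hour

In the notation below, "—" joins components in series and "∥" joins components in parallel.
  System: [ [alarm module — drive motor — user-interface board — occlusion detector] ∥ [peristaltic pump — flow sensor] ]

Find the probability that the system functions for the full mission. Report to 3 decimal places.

0.910

R(alarm module) = exp(−0.00000717 × 5000) = 0.96479
R(drive motor) = exp(−0.00000187 × 5000) = 0.99069
R(user-interface board) = exp(−0.0000253 × 5000) = 0.88117
R(occlusion detector) = exp(−0.0000169 × 5000) = 0.91897
R(peristaltic pump) = exp(−0.0000515 × 5000) = 0.77298
R(flow sensor) = exp(−0.0000505 × 5000) = 0.77686
Series (alarm module, drive motor, user-interface board, and occlusion detector): 0.96479 × 0.99069 × 0.88117 × 0.91897 = 0.77398
Series (peristaltic pump and flow sensor): 0.77298 × 0.77686 = 0.60050
Parallel ([0.77398] and [0.60050]): 1 − (1 − 0.77398)(1 − 0.60050) = 0.910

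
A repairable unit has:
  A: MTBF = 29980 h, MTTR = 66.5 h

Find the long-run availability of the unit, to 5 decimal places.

A(A) = MTBF/(MTBF+MTTR) = 29980/(29980+66.5) = 0.99779

0.99779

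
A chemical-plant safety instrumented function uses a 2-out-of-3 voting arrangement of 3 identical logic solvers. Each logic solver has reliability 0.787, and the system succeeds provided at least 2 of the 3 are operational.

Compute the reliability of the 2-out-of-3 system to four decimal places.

R = Σ_{i=2}^{3} C(3,i) p^i (1−p)^{3−i} with p = 0.787
C(3,2)·0.787^2·0.213^1 = 0.395777
C(3,3)·0.787^3·0.213^0 = 0.487443
Sum = 0.8832

0.8832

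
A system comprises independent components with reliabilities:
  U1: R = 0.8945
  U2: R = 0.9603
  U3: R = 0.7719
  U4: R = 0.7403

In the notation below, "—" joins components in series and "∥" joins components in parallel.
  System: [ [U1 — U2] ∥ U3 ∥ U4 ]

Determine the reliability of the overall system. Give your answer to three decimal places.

0.992

Series (U1 and U2): 0.89450 × 0.96030 = 0.85899
Parallel ([0.85899], U3, and U4): 1 − (1 − 0.85899)(1 − 0.77190)(1 − 0.74030) = 0.992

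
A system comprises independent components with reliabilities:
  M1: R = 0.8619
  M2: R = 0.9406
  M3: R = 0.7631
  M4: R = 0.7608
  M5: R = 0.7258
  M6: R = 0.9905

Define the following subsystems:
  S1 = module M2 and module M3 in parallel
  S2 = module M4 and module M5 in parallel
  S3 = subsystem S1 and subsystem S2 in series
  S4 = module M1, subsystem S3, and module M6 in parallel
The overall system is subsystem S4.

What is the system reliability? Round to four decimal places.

0.9999

Parallel (M2 and M3): 1 − (1 − 0.940600)(1 − 0.763100) = 0.985928
Parallel (M4 and M5): 1 − (1 − 0.760800)(1 − 0.725800) = 0.934411
Series ([0.985928] and [0.934411]): 0.985928 × 0.934411 = 0.921262
Parallel (M1, [0.921262], and M6): 1 − (1 − 0.861900)(1 − 0.921262)(1 − 0.990500) = 0.9999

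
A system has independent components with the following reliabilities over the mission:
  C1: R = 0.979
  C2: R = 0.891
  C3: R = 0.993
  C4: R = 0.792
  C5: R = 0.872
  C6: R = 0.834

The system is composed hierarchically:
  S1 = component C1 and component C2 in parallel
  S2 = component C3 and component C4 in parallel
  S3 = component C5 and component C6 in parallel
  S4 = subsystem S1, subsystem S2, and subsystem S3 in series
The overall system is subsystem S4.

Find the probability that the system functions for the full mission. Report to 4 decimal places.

0.9751

Parallel (C1 and C2): 1 − (1 − 0.979000)(1 − 0.891000) = 0.997711
Parallel (C3 and C4): 1 − (1 − 0.993000)(1 − 0.792000) = 0.998544
Parallel (C5 and C6): 1 − (1 − 0.872000)(1 − 0.834000) = 0.978752
Series ([0.997711], [0.998544], and [0.978752]): 0.997711 × 0.998544 × 0.978752 = 0.9751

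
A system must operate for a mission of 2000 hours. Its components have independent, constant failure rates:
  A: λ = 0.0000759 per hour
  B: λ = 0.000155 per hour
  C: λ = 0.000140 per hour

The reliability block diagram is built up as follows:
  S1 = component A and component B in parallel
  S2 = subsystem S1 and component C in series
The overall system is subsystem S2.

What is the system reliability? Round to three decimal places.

0.727

R(A) = exp(−0.0000759 × 2000) = 0.85916
R(B) = exp(−0.000155 × 2000) = 0.73345
R(C) = exp(−0.000140 × 2000) = 0.75578
Parallel (A and B): 1 − (1 − 0.85916)(1 − 0.73345) = 0.96246
Series ([0.96246] and C): 0.96246 × 0.75578 = 0.727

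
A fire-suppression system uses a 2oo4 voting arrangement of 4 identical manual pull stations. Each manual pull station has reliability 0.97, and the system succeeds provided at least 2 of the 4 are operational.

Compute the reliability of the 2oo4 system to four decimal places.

0.9999

R = Σ_{i=2}^{4} C(4,i) p^i (1−p)^{4−i} with p = 0.97
C(4,2)·0.97^2·0.03^2 = 0.005081
C(4,3)·0.97^3·0.03^1 = 0.109521
C(4,4)·0.97^4·0.03^0 = 0.885293
Sum = 0.9999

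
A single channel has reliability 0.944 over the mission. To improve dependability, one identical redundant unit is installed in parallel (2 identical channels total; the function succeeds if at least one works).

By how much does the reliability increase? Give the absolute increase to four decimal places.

0.0529

R_before = 0.944
R_after = 1 − (1 − 0.944)^2 = 0.9969
ΔR = 0.9969 − 0.944 = 0.0529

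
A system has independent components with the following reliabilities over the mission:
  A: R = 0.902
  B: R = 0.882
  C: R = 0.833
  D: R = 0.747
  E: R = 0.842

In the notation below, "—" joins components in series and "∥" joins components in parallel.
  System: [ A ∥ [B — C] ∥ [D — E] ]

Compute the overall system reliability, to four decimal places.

Series (B and C): 0.882000 × 0.833000 = 0.734706
Series (D and E): 0.747000 × 0.842000 = 0.628974
Parallel (A, [0.734706], and [0.628974]): 1 − (1 − 0.902000)(1 − 0.734706)(1 − 0.628974) = 0.9904

0.9904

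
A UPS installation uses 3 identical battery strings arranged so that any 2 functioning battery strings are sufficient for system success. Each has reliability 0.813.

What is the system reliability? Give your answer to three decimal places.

R = Σ_{i=2}^{3} C(3,i) p^i (1−p)^{3−i} with p = 0.813
C(3,2)·0.813^2·0.187^1 = 0.37080
C(3,3)·0.813^3·0.187^0 = 0.53737
Sum = 0.908

0.908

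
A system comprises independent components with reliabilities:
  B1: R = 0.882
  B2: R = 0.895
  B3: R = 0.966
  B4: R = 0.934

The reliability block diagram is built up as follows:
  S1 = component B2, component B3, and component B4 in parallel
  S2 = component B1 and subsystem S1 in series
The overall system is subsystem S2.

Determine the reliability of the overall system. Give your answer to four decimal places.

Parallel (B2, B3, and B4): 1 − (1 − 0.895000)(1 − 0.966000)(1 − 0.934000) = 0.999764
Series (B1 and [0.999764]): 0.882000 × 0.999764 = 0.8818

0.8818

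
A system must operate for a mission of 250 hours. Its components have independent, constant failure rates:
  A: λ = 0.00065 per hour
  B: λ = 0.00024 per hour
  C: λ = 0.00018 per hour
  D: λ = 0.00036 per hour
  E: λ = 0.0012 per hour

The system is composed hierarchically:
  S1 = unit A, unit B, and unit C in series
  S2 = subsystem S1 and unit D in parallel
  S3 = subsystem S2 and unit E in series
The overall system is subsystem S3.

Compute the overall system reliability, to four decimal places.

R(A) = exp(−0.00065 × 250) = 0.850016
R(B) = exp(−0.00024 × 250) = 0.941765
R(C) = exp(−0.00018 × 250) = 0.955997
R(D) = exp(−0.00036 × 250) = 0.913931
R(E) = exp(−0.0012 × 250) = 0.740818
Series (A, B, and C): 0.850016 × 0.941765 × 0.955997 = 0.765290
Parallel ([0.765290] and D): 1 − (1 − 0.765290)(1 − 0.913931) = 0.979799
Series ([0.979799] and E): 0.979799 × 0.740818 = 0.7259

0.7259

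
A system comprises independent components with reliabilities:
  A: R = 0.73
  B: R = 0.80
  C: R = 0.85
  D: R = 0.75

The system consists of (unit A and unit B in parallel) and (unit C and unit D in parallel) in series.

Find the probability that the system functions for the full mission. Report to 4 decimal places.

Parallel (A and B): 1 − (1 − 0.730000)(1 − 0.800000) = 0.946000
Parallel (C and D): 1 − (1 − 0.850000)(1 − 0.750000) = 0.962500
Series ([0.946000] and [0.962500]): 0.946000 × 0.962500 = 0.9105

0.9105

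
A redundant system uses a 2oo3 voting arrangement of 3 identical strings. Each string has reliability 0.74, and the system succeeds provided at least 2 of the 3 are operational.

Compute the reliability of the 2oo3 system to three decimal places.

R = Σ_{i=2}^{3} C(3,i) p^i (1−p)^{3−i} with p = 0.74
C(3,2)·0.74^2·0.26^1 = 0.42713
C(3,3)·0.74^3·0.26^0 = 0.40522
Sum = 0.832

0.832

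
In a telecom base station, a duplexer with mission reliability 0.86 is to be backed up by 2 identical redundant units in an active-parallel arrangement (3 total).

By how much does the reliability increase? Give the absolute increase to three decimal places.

R_before = 0.86
R_after = 1 − (1 − 0.86)^3 = 0.997
ΔR = 0.997 − 0.86 = 0.137

0.137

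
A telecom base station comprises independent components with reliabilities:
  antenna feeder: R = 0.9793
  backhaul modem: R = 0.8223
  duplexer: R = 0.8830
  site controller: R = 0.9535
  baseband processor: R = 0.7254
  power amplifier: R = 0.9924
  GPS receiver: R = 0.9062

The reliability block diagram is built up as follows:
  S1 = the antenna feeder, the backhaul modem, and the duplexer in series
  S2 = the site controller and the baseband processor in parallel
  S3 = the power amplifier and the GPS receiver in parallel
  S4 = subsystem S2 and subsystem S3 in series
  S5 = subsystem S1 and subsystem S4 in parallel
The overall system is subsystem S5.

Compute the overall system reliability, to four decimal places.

0.9961

Series (antenna feeder, backhaul modem, and duplexer): 0.979300 × 0.822300 × 0.883000 = 0.711061
Parallel (site controller and baseband processor): 1 − (1 − 0.953500)(1 − 0.725400) = 0.987231
Parallel (power amplifier and GPS receiver): 1 − (1 − 0.992400)(1 − 0.906200) = 0.999287
Series ([0.987231] and [0.999287]): 0.987231 × 0.999287 = 0.986527
Parallel ([0.711061] and [0.986527]): 1 − (1 − 0.711061)(1 − 0.986527) = 0.9961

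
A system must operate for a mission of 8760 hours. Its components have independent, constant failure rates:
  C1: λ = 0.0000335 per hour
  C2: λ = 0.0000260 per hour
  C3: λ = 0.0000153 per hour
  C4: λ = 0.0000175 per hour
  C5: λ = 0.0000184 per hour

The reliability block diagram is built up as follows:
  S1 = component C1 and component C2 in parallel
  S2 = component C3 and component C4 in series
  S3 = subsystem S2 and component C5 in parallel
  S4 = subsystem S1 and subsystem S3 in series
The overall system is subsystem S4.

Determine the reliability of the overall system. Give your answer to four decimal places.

0.9129

R(C1) = exp(−0.0000335 × 8760) = 0.745679
R(C2) = exp(−0.0000260 × 8760) = 0.796315
R(C3) = exp(−0.0000153 × 8760) = 0.874566
R(C4) = exp(−0.0000175 × 8760) = 0.857872
R(C5) = exp(−0.0000184 × 8760) = 0.851135
Parallel (C1 and C2): 1 − (1 − 0.745679)(1 − 0.796315) = 0.948199
Series (C3 and C4): 0.874566 × 0.857872 = 0.750266
Parallel ([0.750266] and C5): 1 − (1 − 0.750266)(1 − 0.851135) = 0.962823
Series ([0.948199] and [0.962823]): 0.948199 × 0.962823 = 0.9129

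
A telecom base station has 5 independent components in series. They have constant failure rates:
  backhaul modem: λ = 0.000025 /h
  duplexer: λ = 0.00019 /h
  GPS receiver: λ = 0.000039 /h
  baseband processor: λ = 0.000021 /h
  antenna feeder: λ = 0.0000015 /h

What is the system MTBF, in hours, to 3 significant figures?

Series of exponential components: λ_sys = Σ λ_i
λ_sys = 0.000025 + 0.00019 + 0.000039 + 0.000021 + 0.0000015 = 2.7650e-04 /h
MTBF = 1 / λ_sys = 3620 h

3620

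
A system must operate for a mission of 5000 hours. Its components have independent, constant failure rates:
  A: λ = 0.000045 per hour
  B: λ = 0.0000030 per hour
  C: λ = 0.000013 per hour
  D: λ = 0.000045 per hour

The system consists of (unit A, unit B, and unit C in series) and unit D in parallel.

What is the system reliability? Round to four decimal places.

R(A) = exp(−0.000045 × 5000) = 0.798516
R(B) = exp(−0.0000030 × 5000) = 0.985112
R(C) = exp(−0.000013 × 5000) = 0.937067
R(D) = exp(−0.000045 × 5000) = 0.798516
Series (A, B, and C): 0.798516 × 0.985112 × 0.937067 = 0.737123
Parallel ([0.737123] and D): 1 − (1 − 0.737123)(1 − 0.798516) = 0.9470

0.9470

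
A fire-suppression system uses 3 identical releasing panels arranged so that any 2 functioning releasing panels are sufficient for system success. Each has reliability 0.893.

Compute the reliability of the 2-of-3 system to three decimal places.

0.968

R = Σ_{i=2}^{3} C(3,i) p^i (1−p)^{3−i} with p = 0.893
C(3,2)·0.893^2·0.107^1 = 0.25598
C(3,3)·0.893^3·0.107^0 = 0.71212
Sum = 0.968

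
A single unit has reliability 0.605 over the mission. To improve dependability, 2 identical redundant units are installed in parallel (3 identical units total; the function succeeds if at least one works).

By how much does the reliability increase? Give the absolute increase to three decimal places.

R_before = 0.605
R_after = 1 − (1 − 0.605)^3 = 0.938
ΔR = 0.938 − 0.605 = 0.333

0.333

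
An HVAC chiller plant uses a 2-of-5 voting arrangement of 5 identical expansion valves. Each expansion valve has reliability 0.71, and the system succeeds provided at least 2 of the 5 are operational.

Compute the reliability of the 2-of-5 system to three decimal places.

0.973

R = Σ_{i=2}^{5} C(5,i) p^i (1−p)^{5−i} with p = 0.71
C(5,2)·0.71^2·0.29^3 = 0.12294
C(5,3)·0.71^3·0.29^2 = 0.30100
C(5,4)·0.71^4·0.29^1 = 0.36847
C(5,5)·0.71^5·0.29^0 = 0.18042
Sum = 0.973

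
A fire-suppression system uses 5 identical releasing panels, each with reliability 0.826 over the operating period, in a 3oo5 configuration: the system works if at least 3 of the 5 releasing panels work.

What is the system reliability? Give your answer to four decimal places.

0.9601

R = Σ_{i=3}^{5} C(5,i) p^i (1−p)^{5−i} with p = 0.826
C(5,3)·0.826^3·0.174^2 = 0.170623
C(5,4)·0.826^4·0.174^1 = 0.404985
C(5,5)·0.826^5·0.174^0 = 0.384503
Sum = 0.9601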